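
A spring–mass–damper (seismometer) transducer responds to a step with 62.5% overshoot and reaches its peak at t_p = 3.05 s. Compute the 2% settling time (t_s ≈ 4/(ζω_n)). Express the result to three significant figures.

t_s ≈ 26.0 s

ζ from %OS: ζ = |ln 0.625|/√(π²+ln²0.625) = 0.148.
From t_p = π/ω_d, ω_d = π/3.05 = 1.03 rad/s, so ω_n = ω_d/√(1−ζ²) = 1.04 rad/s.
t_s ≈ 4/(ζω_n) = 4/(0.148·1.04) = 26.0 s.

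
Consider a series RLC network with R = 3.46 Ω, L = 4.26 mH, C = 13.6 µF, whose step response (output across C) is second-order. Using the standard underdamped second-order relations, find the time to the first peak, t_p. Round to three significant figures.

For a series RLC circuit (capacitor voltage as output), ω_n = 1/√(LC) = 1/√(4.26 mH · 13.6 µF) = 4150 rad/s.
ζ = (R/2)·√(C/L) = (3.46/2)·√(13.6 µF/4.26 mH) = 0.0977.
ω_d = ω_n√(1−ζ²) = 4130 rad/s. t_p = π/ω_d = 0.000760 s.

t_p ≈ 0.000760 s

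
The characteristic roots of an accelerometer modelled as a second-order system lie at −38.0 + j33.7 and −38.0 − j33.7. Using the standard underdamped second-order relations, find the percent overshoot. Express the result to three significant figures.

%OS ≈ 2.89%

|pole| = ω_n = √(38.0² + 33.7²) = 50.8 rad/s; ζ = cos θ = σ/ω_n = 0.748.
Overshoot: exp(−π·0.748/√(1−0.748²)) = 0.0289, i.e. 2.89%.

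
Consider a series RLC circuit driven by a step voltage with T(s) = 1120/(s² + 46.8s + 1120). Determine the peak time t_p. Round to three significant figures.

Matching coefficients with s² + 2ζω_n s + ω_n² gives ω_n² = 1120 ⇒ ω_n = 33.5 rad/s, and ζ = 46.8/(2ω_n) = 0.699.
ω_d = ω_n√(1−ζ²) = 23.9 rad/s. Then t_p = π/ω_d = 0.131 s.

t_p ≈ 0.131 s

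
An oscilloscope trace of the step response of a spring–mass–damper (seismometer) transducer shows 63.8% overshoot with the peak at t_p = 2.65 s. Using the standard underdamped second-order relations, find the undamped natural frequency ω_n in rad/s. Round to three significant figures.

The overshoot fixes ζ = −ln(OS)/√(π²+ln²(OS)) = 0.142.
From t_p = π/ω_d, ω_d = π/2.65 = 1.19 rad/s, so ω_n = ω_d/√(1−ζ²) = 1.20 rad/s.

ω_n ≈ 1.20 rad/s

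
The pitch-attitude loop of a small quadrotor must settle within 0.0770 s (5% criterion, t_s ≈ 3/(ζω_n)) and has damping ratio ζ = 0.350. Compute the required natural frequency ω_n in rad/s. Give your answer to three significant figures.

ω_n ≈ 111 rad/s

Rearranging t_s ≈ 3/(ζω_n) gives ω_n = 3/(ζ·t_s) = 3/(0.350 × 0.0770) = 111 rad/s.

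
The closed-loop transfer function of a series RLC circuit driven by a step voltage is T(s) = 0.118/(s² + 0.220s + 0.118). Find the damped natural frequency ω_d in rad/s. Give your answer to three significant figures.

ω_d ≈ 0.325 rad/s

Matching coefficients with s² + 2ζω_n s + ω_n² gives ω_n² = 0.118 ⇒ ω_n = 0.344 rad/s, and ζ = 0.220/(2ω_n) = 0.320.
ω_d = 0.344·√(1 − 0.320²) = 0.325 rad/s.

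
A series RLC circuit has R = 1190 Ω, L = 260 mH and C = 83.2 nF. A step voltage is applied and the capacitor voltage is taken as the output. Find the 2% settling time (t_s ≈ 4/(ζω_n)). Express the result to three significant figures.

t_s ≈ 0.00175 s

For a series RLC circuit (capacitor voltage as output), ω_n = 1/√(LC) = 1/√(260 mH · 83.2 nF) = 6800 rad/s.
ζ = (R/2)·√(C/L) = (1190/2)·√(83.2 nF/260 mH) = 0.337.
t_s ≈ 4/(ζω_n) = 0.00175 s.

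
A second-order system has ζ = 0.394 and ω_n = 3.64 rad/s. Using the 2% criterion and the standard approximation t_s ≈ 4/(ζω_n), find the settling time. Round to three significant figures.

t_s ≈ 4/(ζω_n) = 4/(0.394 × 3.64) = 2.79 s.

t_s ≈ 2.79 s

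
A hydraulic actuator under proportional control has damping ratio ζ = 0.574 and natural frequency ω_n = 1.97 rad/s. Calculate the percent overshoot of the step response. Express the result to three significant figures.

For an underdamped second-order system, %OS = 100·exp(−πζ/√(1−ζ²)).
πζ/√(1−ζ²) = π·0.574/√(1−0.329) = 2.202, so %OS = 100·e^(−2.202) = 11.1%.

%OS ≈ 11.1%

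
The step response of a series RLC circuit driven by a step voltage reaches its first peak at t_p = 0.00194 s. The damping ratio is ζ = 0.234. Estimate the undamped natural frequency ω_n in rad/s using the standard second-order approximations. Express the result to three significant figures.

Peak time t_p = π/ω_d, so ω_d = π/t_p = π/0.00194 = 1620 rad/s.
ω_n = ω_d/√(1−ζ²) = 1620/√0.945 = 1670 rad/s.

ω_n ≈ 1670 rad/s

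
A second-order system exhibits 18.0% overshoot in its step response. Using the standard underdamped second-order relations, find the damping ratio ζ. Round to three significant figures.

ζ ≈ 0.479

Inverting the overshoot relation: ζ = |ln 0.180|/√(π² + ln²0.180) = 0.479.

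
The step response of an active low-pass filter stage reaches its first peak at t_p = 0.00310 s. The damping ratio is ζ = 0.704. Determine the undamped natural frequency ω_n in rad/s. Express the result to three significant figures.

Peak time t_p = π/ω_d, so ω_d = π/t_p = π/0.00310 = 1010 rad/s.
ω_n = ω_d/√(1−ζ²) = 1010/√0.504 = 1430 rad/s.

ω_n ≈ 1430 rad/s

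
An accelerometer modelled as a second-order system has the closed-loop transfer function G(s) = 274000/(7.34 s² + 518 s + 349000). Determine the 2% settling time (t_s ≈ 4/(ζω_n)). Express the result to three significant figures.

t_s ≈ 0.113 s

Dividing through by 7.34: denominator becomes s² + 70.57 s + 47550.
So ω_n = √47550 = 218 rad/s and ζ = 70.57/(2·218) = 0.162.
t_s ≈ 4/(ζω_n) = 0.113 s.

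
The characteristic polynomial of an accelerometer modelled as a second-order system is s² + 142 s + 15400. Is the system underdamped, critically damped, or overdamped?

a² − 4b = 142² − 4·15400 < 0 (complex roots); the system is underdamped.

underdamped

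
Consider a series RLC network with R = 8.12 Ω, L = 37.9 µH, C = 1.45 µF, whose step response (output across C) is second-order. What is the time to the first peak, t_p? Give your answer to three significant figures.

t_p ≈ 0.0000383 s

For a series RLC circuit (capacitor voltage as output), ω_n = 1/√(LC) = 1/√(37.9 µH · 1.45 µF) = 135000 rad/s.
ζ = (R/2)·√(C/L) = (8.12/2)·√(1.45 µF/37.9 µH) = 0.794.
ω_d = 135000·√(1 − 0.794²) = 82000 rad/s. t_p = π/ω_d = 0.0000383 s.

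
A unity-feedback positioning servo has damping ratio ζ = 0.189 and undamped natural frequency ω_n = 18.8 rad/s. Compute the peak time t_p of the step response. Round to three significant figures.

t_p ≈ 0.170 s

The damped frequency is ω_d = ω_n√(1−ζ²) = 18.8·√(1−0.0357) = 18.5 rad/s.
Peak time t_p = π/ω_d = π/18.5 = 0.170 s.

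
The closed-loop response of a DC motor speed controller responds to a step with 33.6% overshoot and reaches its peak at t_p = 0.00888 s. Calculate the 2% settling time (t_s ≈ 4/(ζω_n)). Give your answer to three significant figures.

t_s ≈ 0.0326 s

From the overshoot, ζ = −ln(OS)/√(π²+ln²(OS)) = 0.328.
t_p = π/ω_d ⇒ ω_d = 354 rad/s; then ω_n = ω_d/√(1−ζ²) = 374 rad/s.
t_s ≈ 4/(ζω_n) = 4/(0.328·374) = 0.0326 s.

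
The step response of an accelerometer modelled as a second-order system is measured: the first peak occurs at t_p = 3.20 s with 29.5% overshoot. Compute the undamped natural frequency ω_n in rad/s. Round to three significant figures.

ω_n ≈ 1.05 rad/s

ζ from %OS: ζ = |ln 0.295|/√(π²+ln²0.295) = 0.362.
From t_p = π/ω_d, ω_d = π/3.20 = 0.982 rad/s, so ω_n = ω_d/√(1−ζ²) = 1.05 rad/s.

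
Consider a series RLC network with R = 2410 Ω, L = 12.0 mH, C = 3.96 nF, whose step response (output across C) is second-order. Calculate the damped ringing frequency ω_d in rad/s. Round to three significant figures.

ω_d ≈ 105000 rad/s

For a series RLC circuit (capacitor voltage as output), ω_n = 1/√(LC) = 1/√(12.0 mH · 3.96 nF) = 145000 rad/s.
ζ = (R/2)·√(C/L) = (2410/2)·√(3.96 nF/12.0 mH) = 0.692.
ω_d = 145000·√(1 − 0.692²) = 105000 rad/s.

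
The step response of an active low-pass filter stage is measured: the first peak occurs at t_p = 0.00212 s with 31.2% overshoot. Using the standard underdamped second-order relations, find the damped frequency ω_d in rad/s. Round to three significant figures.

ω_d ≈ 1480 rad/s

t_p = π/ω_d, so ω_d = π/0.00212 = 1480 rad/s.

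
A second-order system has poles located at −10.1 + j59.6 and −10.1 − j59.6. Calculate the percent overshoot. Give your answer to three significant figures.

%OS ≈ 58.7%

The poles are at −σ ± jω_d with σ = 10.1 and ω_d = 59.6, so ω_n = √(σ²+ω_d²) = 60.4 rad/s and ζ = σ/ω_n = 0.167.
Overshoot: exp(−π·0.167/√(1−0.167²)) = 0.587, i.e. 58.7%.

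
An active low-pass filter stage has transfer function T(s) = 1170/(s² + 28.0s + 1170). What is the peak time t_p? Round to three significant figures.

Matching coefficients with s² + 2ζω_n s + ω_n² gives ω_n² = 1170 ⇒ ω_n = 34.2 rad/s, and ζ = 28.0/(2ω_n) = 0.409.
ω_d = ω_n√(1−ζ²) = 31.2 rad/s. Then t_p = π/ω_d = 0.101 s.

t_p ≈ 0.101 s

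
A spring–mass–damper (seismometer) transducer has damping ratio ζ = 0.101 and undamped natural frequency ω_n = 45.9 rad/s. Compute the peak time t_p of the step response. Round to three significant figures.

t_p ≈ 0.0688 s

The damped frequency is ω_d = ω_n√(1−ζ²) = 45.9·√(1−0.0102) = 45.7 rad/s.
Peak time t_p = π/ω_d = π/45.7 = 0.0688 s.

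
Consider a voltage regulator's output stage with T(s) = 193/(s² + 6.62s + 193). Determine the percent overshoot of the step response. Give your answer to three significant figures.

Matching coefficients with s² + 2ζω_n s + ω_n² gives ω_n² = 193 ⇒ ω_n = 13.9 rad/s, and ζ = 6.62/(2ω_n) = 0.238.
%OS = 100·exp(−πζ/√(1−ζ²)) = 46.3%.

%OS ≈ 46.3%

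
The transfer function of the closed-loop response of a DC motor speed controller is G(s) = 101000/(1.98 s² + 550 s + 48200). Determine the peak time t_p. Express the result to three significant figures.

Dividing through by 1.98: denominator becomes s² + 277.8 s + 24340.
So ω_n = √24340 = 156 rad/s and ζ = 277.8/(2·156) = 0.890.
ω_d = ω_n√(1−ζ²) = 71.1 rad/s. t_p = π/ω_d = 0.0442 s.

t_p ≈ 0.0442 s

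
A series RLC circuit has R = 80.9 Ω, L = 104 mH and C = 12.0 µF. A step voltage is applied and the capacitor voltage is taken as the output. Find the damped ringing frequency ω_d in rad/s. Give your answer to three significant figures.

ω_d ≈ 806 rad/s

For a series RLC circuit (capacitor voltage as output), ω_n = 1/√(LC) = 1/√(104 mH · 12.0 µF) = 895 rad/s.
ζ = (R/2)·√(C/L) = (80.9/2)·√(12.0 µF/104 mH) = 0.435.
ω_d = 895·√(1 − 0.435²) = 806 rad/s.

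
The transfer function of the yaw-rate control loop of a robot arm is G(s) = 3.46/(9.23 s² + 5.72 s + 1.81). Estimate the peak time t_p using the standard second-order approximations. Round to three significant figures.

Dividing through by 9.23: denominator becomes s² + 0.6197 s + 0.1961.
So ω_n = √0.1961 = 0.443 rad/s and ζ = 0.6197/(2·0.443) = 0.700.
ω_d = 0.443·√(1 − 0.700²) = 0.316 rad/s. t_p = π/ω_d = 9.93 s.

t_p ≈ 9.93 s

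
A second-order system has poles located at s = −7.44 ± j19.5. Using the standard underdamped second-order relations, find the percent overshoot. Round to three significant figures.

%OS ≈ 30.2%

|pole| = ω_n = √(7.44² + 19.5²) = 20.9 rad/s; ζ = cos θ = σ/ω_n = 0.356.
%OS = 100 e^{−πζ/√(1−ζ²)} with ζ = 0.356 gives 30.2%.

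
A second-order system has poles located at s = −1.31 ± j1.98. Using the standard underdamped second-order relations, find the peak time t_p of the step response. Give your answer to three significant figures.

t_p = π/ω_d with ω_d = 1.98 (the imaginary part), so t_p = 1.59 s.

t_p ≈ 1.59 s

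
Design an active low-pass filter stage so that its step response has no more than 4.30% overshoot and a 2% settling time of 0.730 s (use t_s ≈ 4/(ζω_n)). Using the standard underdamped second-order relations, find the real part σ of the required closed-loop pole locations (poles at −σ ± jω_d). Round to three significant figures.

The settling-time spec alone fixes σ = ζω_n = 4/t_s = 4/0.730 = 5.48.
(Overshoot then fixes ζ = 0.708 and hence ω_d = σ·√(1−ζ²)/ζ = 5.47 rad/s.)

σ ≈ 5.48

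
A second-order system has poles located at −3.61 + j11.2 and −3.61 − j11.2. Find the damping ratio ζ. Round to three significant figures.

With σ = 3.61, ω_d = 11.2: ω_n = √(σ²+ω_d²) = 11.8 rad/s, ζ = σ/ω_n = 0.307.

ζ ≈ 0.307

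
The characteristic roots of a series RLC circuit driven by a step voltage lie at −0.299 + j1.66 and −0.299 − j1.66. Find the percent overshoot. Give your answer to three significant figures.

%OS ≈ 56.8%

With σ = 0.299, ω_d = 1.66: ω_n = √(σ²+ω_d²) = 1.69 rad/s, ζ = σ/ω_n = 0.177.
%OS = 100·exp(−πζ/√(1−ζ²)) = 56.8%.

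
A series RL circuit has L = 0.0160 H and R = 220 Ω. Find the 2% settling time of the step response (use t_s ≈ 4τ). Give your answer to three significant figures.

t_s ≈ 0.000291 s

τ = L/R = 0.0160/220 = 0.0000727 s.
t_s ≈ 4τ = 0.000291 s.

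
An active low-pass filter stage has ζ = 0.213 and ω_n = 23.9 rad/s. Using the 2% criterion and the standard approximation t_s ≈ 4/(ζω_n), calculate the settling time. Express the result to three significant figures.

t_s ≈ 4/(ζω_n) = 4/(0.213 × 23.9) = 0.786 s.

t_s ≈ 0.786 s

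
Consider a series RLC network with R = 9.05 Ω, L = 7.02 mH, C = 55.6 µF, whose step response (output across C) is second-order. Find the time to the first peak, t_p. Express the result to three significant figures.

t_p ≈ 0.00214 s

For a series RLC circuit (capacitor voltage as output), ω_n = 1/√(LC) = 1/√(7.02 mH · 55.6 µF) = 1600 rad/s.
ζ = (R/2)·√(C/L) = (9.05/2)·√(55.6 µF/7.02 mH) = 0.403.
The damped frequency ω_d = ω_n√(1−ζ²) = 1470 rad/s. t_p = π/ω_d = 0.00214 s.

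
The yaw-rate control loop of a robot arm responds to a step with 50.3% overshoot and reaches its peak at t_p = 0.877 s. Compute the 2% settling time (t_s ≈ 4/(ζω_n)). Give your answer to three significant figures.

t_s ≈ 5.11 s

From the overshoot, ζ = −ln(OS)/√(π²+ln²(OS)) = 0.214.
From t_p = π/ω_d, ω_d = π/0.877 = 3.58 rad/s, so ω_n = ω_d/√(1−ζ²) = 3.67 rad/s.
t_s ≈ 4/(ζω_n) = 4/(0.214·3.67) = 5.11 s.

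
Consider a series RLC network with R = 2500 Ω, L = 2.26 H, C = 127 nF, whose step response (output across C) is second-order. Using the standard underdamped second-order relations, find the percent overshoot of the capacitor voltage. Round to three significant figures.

%OS ≈ 37.7%

For a series RLC circuit (capacitor voltage as output), ω_n = 1/√(LC) = 1/√(2.26 H · 127 nF) = 1870 rad/s.
ζ = (R/2)·√(C/L) = (2500/2)·√(127 nF/2.26 H) = 0.296.
%OS = 100 e^{−πζ/√(1−ζ²)} with ζ = 0.296 gives 37.7%.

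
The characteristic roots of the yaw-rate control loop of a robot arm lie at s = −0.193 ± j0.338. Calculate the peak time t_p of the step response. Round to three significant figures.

t_p = π/ω_d with ω_d = 0.338 (the imaginary part), so t_p = 9.29 s.

t_p ≈ 9.29 s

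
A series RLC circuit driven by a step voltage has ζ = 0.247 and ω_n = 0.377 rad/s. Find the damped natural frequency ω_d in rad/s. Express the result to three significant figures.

ω_d = ω_n√(1−ζ²) = 0.377·√0.939 = 0.365 rad/s.

ω_d ≈ 0.365 rad/s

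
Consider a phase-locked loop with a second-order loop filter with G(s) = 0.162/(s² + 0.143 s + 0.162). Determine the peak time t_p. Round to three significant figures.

t_p ≈ 7.93 s

Matching coefficients with s² + 2ζω_n s + ω_n² gives ω_n² = 0.162 ⇒ ω_n = 0.402 rad/s, and ζ = 0.143/(2ω_n) = 0.178.
ω_d = ω_n√(1−ζ²) = 0.396 rad/s. Then t_p = π/ω_d = 7.93 s.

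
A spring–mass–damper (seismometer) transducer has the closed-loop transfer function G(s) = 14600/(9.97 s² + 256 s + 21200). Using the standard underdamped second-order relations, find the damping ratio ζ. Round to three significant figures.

ζ ≈ 0.278

Dividing through by 9.97: denominator becomes s² + 25.68 s + 2126.
So ω_n = √2126 = 46.1 rad/s and ζ = 25.68/(2·46.1) = 0.278.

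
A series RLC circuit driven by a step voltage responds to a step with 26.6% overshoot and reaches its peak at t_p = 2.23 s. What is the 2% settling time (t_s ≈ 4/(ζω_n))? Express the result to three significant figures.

t_s ≈ 6.74 s

The overshoot fixes ζ = −ln(OS)/√(π²+ln²(OS)) = 0.388.
From t_p = π/ω_d, ω_d = π/2.23 = 1.41 rad/s, so ω_n = ω_d/√(1−ζ²) = 1.53 rad/s.
t_s ≈ 4/(ζω_n) = 4/(0.388·1.53) = 6.74 s.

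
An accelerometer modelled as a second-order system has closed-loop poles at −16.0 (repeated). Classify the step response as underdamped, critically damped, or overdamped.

critically damped

Since there is a repeated negative-real pole, the response is critically damped.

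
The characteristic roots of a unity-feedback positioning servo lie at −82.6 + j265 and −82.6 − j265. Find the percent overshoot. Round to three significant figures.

%OS ≈ 37.6%

With σ = 82.6, ω_d = 265: ω_n = √(σ²+ω_d²) = 278 rad/s, ζ = σ/ω_n = 0.298.
%OS = 100·exp(−πζ/√(1−ζ²)) = 37.6%.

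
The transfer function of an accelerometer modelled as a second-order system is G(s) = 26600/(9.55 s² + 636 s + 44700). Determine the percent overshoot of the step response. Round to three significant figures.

Dividing through by 9.55: denominator becomes s² + 66.60 s + 4681.
So ω_n = √4681 = 68.4 rad/s and ζ = 66.60/(2·68.4) = 0.487.
Overshoot: exp(−π·0.487/√(1−0.487²)) = 0.174, i.e. 17.4%.

%OS ≈ 17.4%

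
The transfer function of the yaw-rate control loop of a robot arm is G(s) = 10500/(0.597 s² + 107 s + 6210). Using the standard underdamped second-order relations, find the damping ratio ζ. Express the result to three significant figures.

ζ ≈ 0.879

Dividing through by 0.597: denominator becomes s² + 179.2 s + 10400.
So ω_n = √10400 = 102 rad/s and ζ = 179.2/(2·102) = 0.879.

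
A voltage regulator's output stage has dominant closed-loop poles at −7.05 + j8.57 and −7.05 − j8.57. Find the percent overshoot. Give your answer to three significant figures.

%OS ≈ 7.54%

With σ = 7.05, ω_d = 8.57: ω_n = √(σ²+ω_d²) = 11.1 rad/s, ζ = σ/ω_n = 0.635.
%OS = 100 e^{−πζ/√(1−ζ²)} with ζ = 0.635 gives 7.54%.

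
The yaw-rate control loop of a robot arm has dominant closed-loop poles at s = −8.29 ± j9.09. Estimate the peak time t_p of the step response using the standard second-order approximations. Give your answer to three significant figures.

t_p ≈ 0.346 s

t_p = π/ω_d with ω_d = 9.09 (the imaginary part), so t_p = 0.346 s.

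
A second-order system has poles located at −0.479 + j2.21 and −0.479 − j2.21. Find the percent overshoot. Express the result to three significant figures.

%OS ≈ 50.6%

With σ = 0.479, ω_d = 2.21: ω_n = √(σ²+ω_d²) = 2.26 rad/s, ζ = σ/ω_n = 0.212.
Overshoot: exp(−π·0.212/√(1−0.212²)) = 0.506, i.e. 50.6%.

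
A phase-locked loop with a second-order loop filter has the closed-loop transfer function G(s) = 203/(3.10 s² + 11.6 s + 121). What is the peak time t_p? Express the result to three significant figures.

Dividing through by 3.10: denominator becomes s² + 3.742 s + 39.03.
So ω_n = √39.03 = 6.25 rad/s and ζ = 3.742/(2·6.25) = 0.299.
The damped frequency ω_d = ω_n√(1−ζ²) = 5.96 rad/s. t_p = π/ω_d = 0.527 s.

t_p ≈ 0.527 s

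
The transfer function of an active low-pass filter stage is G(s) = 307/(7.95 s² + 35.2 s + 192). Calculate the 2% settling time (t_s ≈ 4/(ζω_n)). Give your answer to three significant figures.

t_s ≈ 1.81 s

Dividing through by 7.95: denominator becomes s² + 4.428 s + 24.15.
So ω_n = √24.15 = 4.91 rad/s and ζ = 4.428/(2·4.91) = 0.450.
t_s ≈ 4/(ζω_n) = 1.81 s.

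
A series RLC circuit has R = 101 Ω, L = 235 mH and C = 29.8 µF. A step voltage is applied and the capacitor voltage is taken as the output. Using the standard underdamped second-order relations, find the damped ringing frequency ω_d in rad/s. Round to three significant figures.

For a series RLC circuit (capacitor voltage as output), ω_n = 1/√(LC) = 1/√(235 mH · 29.8 µF) = 378 rad/s.
ζ = (R/2)·√(C/L) = (101/2)·√(29.8 µF/235 mH) = 0.569.
ω_d = 378·√(1 − 0.569²) = 311 rad/s.

ω_d ≈ 311 rad/s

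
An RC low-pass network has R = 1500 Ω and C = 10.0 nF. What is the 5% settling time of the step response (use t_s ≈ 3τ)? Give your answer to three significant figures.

t_s ≈ 0.0000450 s

τ = RC = 1500 × 10.0 nF = 0.0000150 s.
t_s ≈ 3τ = 0.0000450 s.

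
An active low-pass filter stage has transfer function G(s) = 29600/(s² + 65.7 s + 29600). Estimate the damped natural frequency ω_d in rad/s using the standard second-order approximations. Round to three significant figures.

ω_d ≈ 169 rad/s

Matching coefficients with s² + 2ζω_n s + ω_n² gives ω_n² = 29600 ⇒ ω_n = 172 rad/s, and ζ = 65.7/(2ω_n) = 0.191.
The damped frequency ω_d = ω_n√(1−ζ²) = 169 rad/s.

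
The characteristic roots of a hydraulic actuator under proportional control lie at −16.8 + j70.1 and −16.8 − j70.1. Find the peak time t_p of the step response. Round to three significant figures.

t_p = π/ω_d with ω_d = 70.1 (the imaginary part), so t_p = 0.0448 s.

t_p ≈ 0.0448 s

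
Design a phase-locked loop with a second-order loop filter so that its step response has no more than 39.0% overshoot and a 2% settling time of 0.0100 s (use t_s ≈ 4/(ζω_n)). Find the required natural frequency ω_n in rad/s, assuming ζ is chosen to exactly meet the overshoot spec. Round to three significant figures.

ω_n ≈ 1390 rad/s

ζ = −ln(OS)/√(π² + (ln OS)²). With OS = 0.390, ln OS = −0.9416 and ζ = 0.9416/3.280 = 0.287.
Then ω_n = 4/(ζ t_s) = 4/(0.287 × 0.0100) = 1390 rad/s.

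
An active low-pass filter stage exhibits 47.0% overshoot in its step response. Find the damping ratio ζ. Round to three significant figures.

Inverting the overshoot relation: ζ = |ln 0.470|/√(π² + ln²0.470) = 0.234.

ζ ≈ 0.234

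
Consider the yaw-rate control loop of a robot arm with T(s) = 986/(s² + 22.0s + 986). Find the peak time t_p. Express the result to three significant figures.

t_p ≈ 0.107 s

Matching coefficients with s² + 2ζω_n s + ω_n² gives ω_n² = 986 ⇒ ω_n = 31.4 rad/s, and ζ = 22.0/(2ω_n) = 0.350.
ω_d = 31.4·√(1 − 0.350²) = 29.4 rad/s. Then t_p = π/ω_d = 0.107 s.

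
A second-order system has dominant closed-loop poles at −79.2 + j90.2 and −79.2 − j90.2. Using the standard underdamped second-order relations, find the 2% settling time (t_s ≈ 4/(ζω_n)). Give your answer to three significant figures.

For poles at −σ ± jω_d, ζω_n = σ = 79.2, so t_s ≈ 4/σ = 0.0505 s.

t_s ≈ 0.0505 s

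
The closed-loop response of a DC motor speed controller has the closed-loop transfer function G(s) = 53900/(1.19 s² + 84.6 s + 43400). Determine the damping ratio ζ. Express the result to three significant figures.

ζ ≈ 0.186

Dividing through by 1.19: denominator becomes s² + 71.09 s + 36470.
So ω_n = √36470 = 191 rad/s and ζ = 71.09/(2·191) = 0.186.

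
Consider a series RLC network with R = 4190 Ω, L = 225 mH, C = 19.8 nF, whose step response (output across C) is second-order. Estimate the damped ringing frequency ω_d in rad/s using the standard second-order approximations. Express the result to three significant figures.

For a series RLC circuit (capacitor voltage as output), ω_n = 1/√(LC) = 1/√(225 mH · 19.8 nF) = 15000 rad/s.
ζ = (R/2)·√(C/L) = (4190/2)·√(19.8 nF/225 mH) = 0.621.
The damped frequency ω_d = ω_n√(1−ζ²) = 11700 rad/s.

ω_d ≈ 11700 rad/s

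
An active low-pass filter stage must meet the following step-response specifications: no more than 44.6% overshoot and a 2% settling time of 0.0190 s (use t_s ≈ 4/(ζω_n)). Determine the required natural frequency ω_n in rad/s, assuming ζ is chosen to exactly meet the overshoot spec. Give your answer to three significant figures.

ζ = −ln(OS)/√(π² + (ln OS)²). With OS = 0.446, ln OS = −0.8074 and ζ = 0.8074/3.244 = 0.249.
From t_s ≈ 4/(ζω_n): ω_n = 4/(ζ·t_s) = 4/(0.249·0.0190) = 846 rad/s.

ω_n ≈ 846 rad/s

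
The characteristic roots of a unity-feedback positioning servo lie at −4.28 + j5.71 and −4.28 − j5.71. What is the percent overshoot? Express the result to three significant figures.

|pole| = ω_n = √(4.28² + 5.71²) = 7.14 rad/s; ζ = cos θ = σ/ω_n = 0.600.
%OS = 100 e^{−πζ/√(1−ζ²)} with ζ = 0.600 gives 9.49%.

%OS ≈ 9.49%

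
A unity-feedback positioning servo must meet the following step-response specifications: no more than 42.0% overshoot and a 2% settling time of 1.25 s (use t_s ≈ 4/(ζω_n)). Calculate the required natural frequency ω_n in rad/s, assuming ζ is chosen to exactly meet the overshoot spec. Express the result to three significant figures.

ω_n ≈ 12.0 rad/s

From %OS = 100·exp(−πζ/√(1−ζ²)), invert to get ζ = −ln(OS)/√(π² + ln²(OS)) with OS = 0.420.
−ln 0.420 = 0.8675, so ζ = 0.8675/√(π² + 0.7526) = 0.266.
Then ω_n = 4/(ζ t_s) = 4/(0.266 × 1.25) = 12.0 rad/s.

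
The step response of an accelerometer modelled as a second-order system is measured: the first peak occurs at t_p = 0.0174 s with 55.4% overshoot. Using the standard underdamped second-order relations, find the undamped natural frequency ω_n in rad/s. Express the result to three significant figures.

The overshoot fixes ζ = −ln(OS)/√(π²+ln²(OS)) = 0.185.
From t_p = π/ω_d, ω_d = π/0.0174 = 181 rad/s, so ω_n = ω_d/√(1−ζ²) = 184 rad/s.

ω_n ≈ 184 rad/s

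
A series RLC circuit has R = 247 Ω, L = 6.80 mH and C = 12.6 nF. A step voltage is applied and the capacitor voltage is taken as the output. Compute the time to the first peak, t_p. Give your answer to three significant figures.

t_p ≈ 0.0000295 s

For a series RLC circuit (capacitor voltage as output), ω_n = 1/√(LC) = 1/√(6.80 mH · 12.6 nF) = 108000 rad/s.
ζ = (R/2)·√(C/L) = (247/2)·√(12.6 nF/6.80 mH) = 0.168.
ω_d = ω_n√(1−ζ²) = 106000 rad/s. t_p = π/ω_d = 0.0000295 s.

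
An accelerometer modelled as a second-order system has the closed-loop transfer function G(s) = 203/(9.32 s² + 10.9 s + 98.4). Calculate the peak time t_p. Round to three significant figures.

t_p ≈ 0.983 s

Dividing through by 9.32: denominator becomes s² + 1.170 s + 10.56.
So ω_n = √10.56 = 3.25 rad/s and ζ = 1.170/(2·3.25) = 0.180.
ω_d = ω_n√(1−ζ²) = 3.20 rad/s. t_p = π/ω_d = 0.983 s.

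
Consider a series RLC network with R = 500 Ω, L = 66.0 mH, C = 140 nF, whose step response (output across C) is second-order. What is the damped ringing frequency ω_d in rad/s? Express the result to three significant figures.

For a series RLC circuit (capacitor voltage as output), ω_n = 1/√(LC) = 1/√(66.0 mH · 140 nF) = 10400 rad/s.
ζ = (R/2)·√(C/L) = (500/2)·√(140 nF/66.0 mH) = 0.364.
ω_d = 10400·√(1 − 0.364²) = 9690 rad/s.

ω_d ≈ 9690 rad/s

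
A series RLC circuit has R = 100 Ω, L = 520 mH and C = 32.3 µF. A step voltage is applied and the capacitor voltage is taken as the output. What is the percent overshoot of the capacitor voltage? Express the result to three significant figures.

For a series RLC circuit (capacitor voltage as output), ω_n = 1/√(LC) = 1/√(520 mH · 32.3 µF) = 244 rad/s.
ζ = (R/2)·√(C/L) = (100/2)·√(32.3 µF/520 mH) = 0.394.
%OS = 100·exp(−πζ/√(1−ζ²)) = 26.0%.

%OS ≈ 26.0%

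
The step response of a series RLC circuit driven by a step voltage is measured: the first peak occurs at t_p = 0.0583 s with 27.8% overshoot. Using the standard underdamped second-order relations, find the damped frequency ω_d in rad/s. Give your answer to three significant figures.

t_p = π/ω_d, so ω_d = π/0.0583 = 53.9 rad/s.

ω_d ≈ 53.9 rad/s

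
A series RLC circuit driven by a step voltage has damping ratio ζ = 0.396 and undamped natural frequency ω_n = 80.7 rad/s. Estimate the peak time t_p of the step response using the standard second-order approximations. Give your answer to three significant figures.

t_p ≈ 0.0424 s

The damped frequency is ω_d = ω_n√(1−ζ²) = 80.7·√(1−0.157) = 74.1 rad/s.
Peak time t_p = π/ω_d = π/74.1 = 0.0424 s.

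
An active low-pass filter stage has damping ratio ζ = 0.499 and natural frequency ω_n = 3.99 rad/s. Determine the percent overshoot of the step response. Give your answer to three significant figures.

For an underdamped second-order system, %OS = 100·exp(−πζ/√(1−ζ²)).
πζ/√(1−ζ²) = π·0.499/√(1−0.249) = 1.809, so %OS = 100·e^(−1.809) = 16.4%.

%OS ≈ 16.4%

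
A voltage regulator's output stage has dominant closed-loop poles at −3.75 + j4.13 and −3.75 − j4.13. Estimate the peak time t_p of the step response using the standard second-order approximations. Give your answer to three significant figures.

t_p = π/ω_d with ω_d = 4.13 (the imaginary part), so t_p = 0.761 s.

t_p ≈ 0.761 s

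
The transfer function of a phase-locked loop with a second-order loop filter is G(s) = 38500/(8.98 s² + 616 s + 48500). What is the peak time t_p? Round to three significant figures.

Dividing through by 8.98: denominator becomes s² + 68.60 s + 5401.
So ω_n = √5401 = 73.5 rad/s and ζ = 68.60/(2·73.5) = 0.467.
ω_d = 73.5·√(1 − 0.467²) = 65.0 rad/s. t_p = π/ω_d = 0.0483 s.

t_p ≈ 0.0483 s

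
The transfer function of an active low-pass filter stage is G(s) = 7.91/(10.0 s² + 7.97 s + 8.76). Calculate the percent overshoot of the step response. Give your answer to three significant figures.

Dividing through by 10.0: denominator becomes s² + 0.7970 s + 0.8760.
So ω_n = √0.8760 = 0.936 rad/s and ζ = 0.7970/(2·0.936) = 0.426.
%OS = 100·exp(−πζ/√(1−ζ²)) = 22.8%.

%OS ≈ 22.8%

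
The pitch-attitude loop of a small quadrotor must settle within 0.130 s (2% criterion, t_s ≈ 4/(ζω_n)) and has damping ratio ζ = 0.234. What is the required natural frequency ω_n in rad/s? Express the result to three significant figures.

Rearranging t_s ≈ 4/(ζω_n) gives ω_n = 4/(ζ·t_s) = 4/(0.234 × 0.130) = 131 rad/s.

ω_n ≈ 131 rad/s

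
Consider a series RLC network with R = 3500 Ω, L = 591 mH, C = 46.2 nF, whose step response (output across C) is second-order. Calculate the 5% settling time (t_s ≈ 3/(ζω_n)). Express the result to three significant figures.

For a series RLC circuit (capacitor voltage as output), ω_n = 1/√(LC) = 1/√(591 mH · 46.2 nF) = 6050 rad/s.
ζ = (R/2)·√(C/L) = (3500/2)·√(46.2 nF/591 mH) = 0.489.
t_s ≈ 3/(ζω_n) = 0.00101 s.

t_s ≈ 0.00101 s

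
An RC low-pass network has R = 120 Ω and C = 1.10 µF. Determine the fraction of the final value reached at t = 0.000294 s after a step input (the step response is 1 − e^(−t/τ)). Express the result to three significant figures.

τ = RC = 120 × 1.10 µF = 0.000132 s.
y(t)/y_∞ = 1 − e^(−t/τ) = 1 − e^(−0.000294/0.000132) = 1 − e^(−2.23) = 0.892.

y/y_∞ ≈ 0.892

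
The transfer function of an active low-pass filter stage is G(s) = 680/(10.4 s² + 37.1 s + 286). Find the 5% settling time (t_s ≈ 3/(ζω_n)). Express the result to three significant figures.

Dividing through by 10.4: denominator becomes s² + 3.567 s + 27.50.
So ω_n = √27.50 = 5.24 rad/s and ζ = 3.567/(2·5.24) = 0.340.
t_s ≈ 3/(ζω_n) = 1.68 s.

t_s ≈ 1.68 s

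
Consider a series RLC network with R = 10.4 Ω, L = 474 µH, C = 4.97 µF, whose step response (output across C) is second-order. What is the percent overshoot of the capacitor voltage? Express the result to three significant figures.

For a series RLC circuit (capacitor voltage as output), ω_n = 1/√(LC) = 1/√(474 µH · 4.97 µF) = 20600 rad/s.
ζ = (R/2)·√(C/L) = (10.4/2)·√(4.97 µF/474 µH) = 0.532.
Overshoot: exp(−π·0.532/√(1−0.532²)) = 0.139, i.e. 13.9%.

%OS ≈ 13.9%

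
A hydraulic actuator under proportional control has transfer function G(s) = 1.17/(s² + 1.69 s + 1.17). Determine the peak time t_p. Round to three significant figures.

t_p ≈ 4.65 s

ω_n = √1.17 = 1.08 rad/s; ζ = 1.69/(2·1.08) = 0.781.
ω_d = 1.08·√(1 − 0.781²) = 0.675 rad/s. Then t_p = π/ω_d = 4.65 s.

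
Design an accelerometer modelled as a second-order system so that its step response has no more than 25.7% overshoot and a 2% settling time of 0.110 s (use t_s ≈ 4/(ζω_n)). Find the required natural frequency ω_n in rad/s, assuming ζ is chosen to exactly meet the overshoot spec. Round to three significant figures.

Inverting the overshoot relation: ζ = |ln 0.257|/√(π² + ln²0.257) = 0.397.
Then ω_n = 4/(ζ t_s) = 4/(0.397 × 0.110) = 91.6 rad/s.

ω_n ≈ 91.6 rad/s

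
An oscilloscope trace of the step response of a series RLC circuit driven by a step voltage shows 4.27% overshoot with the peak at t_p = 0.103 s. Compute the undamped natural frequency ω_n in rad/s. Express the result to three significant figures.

ω_n ≈ 43.2 rad/s

The overshoot fixes ζ = −ln(OS)/√(π²+ln²(OS)) = 0.708.
t_p = π/ω_d ⇒ ω_d = 30.5 rad/s; then ω_n = ω_d/√(1−ζ²) = 43.2 rad/s.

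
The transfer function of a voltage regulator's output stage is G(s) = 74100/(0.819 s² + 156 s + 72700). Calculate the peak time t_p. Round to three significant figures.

t_p ≈ 0.0111 s

Dividing through by 0.819: denominator becomes s² + 190.5 s + 88770.
So ω_n = √88770 = 298 rad/s and ζ = 190.5/(2·298) = 0.320.
ω_d = 298·√(1 − 0.320²) = 282 rad/s. t_p = π/ω_d = 0.0111 s.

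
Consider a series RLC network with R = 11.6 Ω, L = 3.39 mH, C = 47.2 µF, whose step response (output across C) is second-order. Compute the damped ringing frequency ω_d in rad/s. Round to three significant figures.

For a series RLC circuit (capacitor voltage as output), ω_n = 1/√(LC) = 1/√(3.39 mH · 47.2 µF) = 2500 rad/s.
ζ = (R/2)·√(C/L) = (11.6/2)·√(47.2 µF/3.39 mH) = 0.684.
ω_d = ω_n√(1−ζ²) = 1820 rad/s.

ω_d ≈ 1820 rad/s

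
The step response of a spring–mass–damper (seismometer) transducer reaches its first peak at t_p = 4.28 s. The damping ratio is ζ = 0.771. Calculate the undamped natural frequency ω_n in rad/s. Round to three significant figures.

ω_n ≈ 1.15 rad/s

Peak time t_p = π/ω_d, so ω_d = π/t_p = π/4.28 = 0.734 rad/s.
ω_n = ω_d/√(1−ζ²) = 0.734/√0.406 = 1.15 rad/s.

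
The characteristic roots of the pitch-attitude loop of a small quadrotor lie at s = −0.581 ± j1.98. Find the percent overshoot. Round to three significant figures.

%OS ≈ 39.8%

With σ = 0.581, ω_d = 1.98: ω_n = √(σ²+ω_d²) = 2.06 rad/s, ζ = σ/ω_n = 0.282.
Overshoot: exp(−π·0.282/√(1−0.282²)) = 0.398, i.e. 39.8%.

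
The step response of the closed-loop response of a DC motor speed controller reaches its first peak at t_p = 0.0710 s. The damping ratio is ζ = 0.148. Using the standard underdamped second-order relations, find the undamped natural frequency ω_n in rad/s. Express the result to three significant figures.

ω_n ≈ 44.7 rad/s

Peak time t_p = π/ω_d, so ω_d = π/t_p = π/0.0710 = 44.2 rad/s.
ω_n = ω_d/√(1−ζ²) = 44.2/√0.978 = 44.7 rad/s.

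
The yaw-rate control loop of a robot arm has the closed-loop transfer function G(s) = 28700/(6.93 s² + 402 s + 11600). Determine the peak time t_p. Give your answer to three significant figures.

t_p ≈ 0.109 s

Dividing through by 6.93: denominator becomes s² + 58.01 s + 1674.
So ω_n = √1674 = 40.9 rad/s and ζ = 58.01/(2·40.9) = 0.709.
ω_d = ω_n√(1−ζ²) = 28.9 rad/s. t_p = π/ω_d = 0.109 s.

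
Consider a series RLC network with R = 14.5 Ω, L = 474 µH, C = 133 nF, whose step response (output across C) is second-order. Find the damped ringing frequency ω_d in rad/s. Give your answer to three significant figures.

For a series RLC circuit (capacitor voltage as output), ω_n = 1/√(LC) = 1/√(474 µH · 133 nF) = 126000 rad/s.
ζ = (R/2)·√(C/L) = (14.5/2)·√(133 nF/474 µH) = 0.121.
The damped frequency ω_d = ω_n√(1−ζ²) = 125000 rad/s.

ω_d ≈ 125000 rad/s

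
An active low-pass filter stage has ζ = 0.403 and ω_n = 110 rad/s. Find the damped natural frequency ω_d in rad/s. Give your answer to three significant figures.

ω_d = ω_n√(1−ζ²) = 110·√0.838 = 101 rad/s.

ω_d ≈ 101 rad/s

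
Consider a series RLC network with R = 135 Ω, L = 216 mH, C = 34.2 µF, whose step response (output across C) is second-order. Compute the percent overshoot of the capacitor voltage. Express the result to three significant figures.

For a series RLC circuit (capacitor voltage as output), ω_n = 1/√(LC) = 1/√(216 mH · 34.2 µF) = 368 rad/s.
ζ = (R/2)·√(C/L) = (135/2)·√(34.2 µF/216 mH) = 0.849.
Overshoot: exp(−π·0.849/√(1−0.849²)) = 0.00637, i.e. 0.637%.

%OS ≈ 0.637%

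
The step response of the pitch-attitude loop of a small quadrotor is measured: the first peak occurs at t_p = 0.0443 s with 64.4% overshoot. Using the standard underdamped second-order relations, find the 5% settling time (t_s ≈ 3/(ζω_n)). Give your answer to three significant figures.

t_s ≈ 0.302 s

From the overshoot, ζ = −ln(OS)/√(π²+ln²(OS)) = 0.139.
t_p = π/ω_d ⇒ ω_d = 70.9 rad/s; then ω_n = ω_d/√(1−ζ²) = 71.6 rad/s.
t_s ≈ 3/(ζω_n) = 3/(0.139·71.6) = 0.302 s.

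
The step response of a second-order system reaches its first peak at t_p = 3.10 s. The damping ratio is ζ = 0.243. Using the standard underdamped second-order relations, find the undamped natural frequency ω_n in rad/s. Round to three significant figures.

Peak time t_p = π/ω_d, so ω_d = π/t_p = π/3.10 = 1.01 rad/s.
ω_n = ω_d/√(1−ζ²) = 1.01/√0.941 = 1.04 rad/s.

ω_n ≈ 1.04 rad/s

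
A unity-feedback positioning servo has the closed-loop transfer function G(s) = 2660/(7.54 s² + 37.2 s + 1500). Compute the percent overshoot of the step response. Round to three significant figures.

Dividing through by 7.54: denominator becomes s² + 4.934 s + 198.9.
So ω_n = √198.9 = 14.1 rad/s and ζ = 4.934/(2·14.1) = 0.175.
%OS = 100·exp(−πζ/√(1−ζ²)) = 57.2%.

%OS ≈ 57.2%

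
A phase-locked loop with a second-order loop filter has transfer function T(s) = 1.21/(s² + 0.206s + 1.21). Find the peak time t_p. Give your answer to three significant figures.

ω_n = √1.21 = 1.10 rad/s; ζ = 0.206/(2·1.10) = 0.0936.
ω_d = 1.10·√(1 − 0.0936²) = 1.10 rad/s. Then t_p = π/ω_d = 2.87 s.

t_p ≈ 2.87 s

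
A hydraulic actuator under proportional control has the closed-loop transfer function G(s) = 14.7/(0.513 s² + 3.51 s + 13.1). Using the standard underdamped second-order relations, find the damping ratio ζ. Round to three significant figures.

Dividing through by 0.513: denominator becomes s² + 6.842 s + 25.54.
So ω_n = √25.54 = 5.05 rad/s and ζ = 6.842/(2·5.05) = 0.677.

ζ ≈ 0.677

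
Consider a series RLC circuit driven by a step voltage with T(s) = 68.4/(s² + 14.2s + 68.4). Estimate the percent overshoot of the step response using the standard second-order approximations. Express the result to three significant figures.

%OS ≈ 0.520%

ω_n = √68.4 = 8.27 rad/s; ζ = 14.2/(2·8.27) = 0.858.
%OS = 100·exp(−πζ/√(1−ζ²)) = 0.520%.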